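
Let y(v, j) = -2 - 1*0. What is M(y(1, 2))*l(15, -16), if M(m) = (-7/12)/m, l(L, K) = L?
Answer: 35/8 ≈ 4.3750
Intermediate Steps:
y(v, j) = -2 (y(v, j) = -2 + 0 = -2)
M(m) = -7/(12*m) (M(m) = (-7*1/12)/m = -7/(12*m))
M(y(1, 2))*l(15, -16) = -7/12/(-2)*15 = -7/12*(-½)*15 = (7/24)*15 = 35/8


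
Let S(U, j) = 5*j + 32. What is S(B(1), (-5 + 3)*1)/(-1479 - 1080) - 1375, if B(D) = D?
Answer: -3518647/2559 ≈ -1375.0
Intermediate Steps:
S(U, j) = 32 + 5*j
S(B(1), (-5 + 3)*1)/(-1479 - 1080) - 1375 = (32 + 5*((-5 + 3)*1))/(-1479 - 1080) - 1375 = (32 + 5*(-2*1))/(-2559) - 1375 = -(32 + 5*(-2))/2559 - 1375 = -(32 - 10)/2559 - 1375 = -1/2559*22 - 1375 = -22/2559 - 1375 = -3518647/2559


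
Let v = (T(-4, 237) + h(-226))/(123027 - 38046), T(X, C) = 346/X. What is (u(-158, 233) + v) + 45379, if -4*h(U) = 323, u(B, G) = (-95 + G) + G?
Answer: 5183840777/113308 ≈ 45750.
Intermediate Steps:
u(B, G) = -95 + 2*G
h(U) = -323/4 (h(U) = -¼*323 = -323/4)
v = -223/113308 (v = (346/(-4) - 323/4)/(123027 - 38046) = (346*(-¼) - 323/4)/84981 = (-173/2 - 323/4)*(1/84981) = -669/4*1/84981 = -223/113308 ≈ -0.0019681)
(u(-158, 233) + v) + 45379 = ((-95 + 2*233) - 223/113308) + 45379 = ((-95 + 466) - 223/113308) + 45379 = (371 - 223/113308) + 45379 = 42037045/113308 + 45379 = 5183840777/113308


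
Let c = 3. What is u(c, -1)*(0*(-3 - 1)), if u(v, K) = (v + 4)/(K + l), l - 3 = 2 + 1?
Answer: 0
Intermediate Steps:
l = 6 (l = 3 + (2 + 1) = 3 + 3 = 6)
u(v, K) = (4 + v)/(6 + K) (u(v, K) = (v + 4)/(K + 6) = (4 + v)/(6 + K))
u(c, -1)*(0*(-3 - 1)) = ((4 + 3)/(6 - 1))*(0*(-3 - 1)) = (7/5)*(0*(-4)) = ((1/5)*7)*0 = (7/5)*0 = 0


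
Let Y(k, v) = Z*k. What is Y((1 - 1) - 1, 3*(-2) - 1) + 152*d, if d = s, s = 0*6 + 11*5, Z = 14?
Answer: 8346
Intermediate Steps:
Y(k, v) = 14*k
s = 55 (s = 0 + 55 = 55)
d = 55
Y((1 - 1) - 1, 3*(-2) - 1) + 152*d = 14*((1 - 1) - 1) + 152*55 = 14*(0 - 1) + 8360 = 14*(-1) + 8360 = -14 + 8360 = 8346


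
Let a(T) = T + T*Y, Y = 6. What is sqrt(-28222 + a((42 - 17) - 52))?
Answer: I*sqrt(28411) ≈ 168.56*I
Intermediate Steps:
a(T) = 7*T (a(T) = T + T*6 = T + 6*T = 7*T)
sqrt(-28222 + a((42 - 17) - 52)) = sqrt(-28222 + 7*((42 - 17) - 52)) = sqrt(-28222 + 7*(25 - 52)) = sqrt(-28222 + 7*(-27)) = sqrt(-28222 - 189) = sqrt(-28411) = I*sqrt(28411)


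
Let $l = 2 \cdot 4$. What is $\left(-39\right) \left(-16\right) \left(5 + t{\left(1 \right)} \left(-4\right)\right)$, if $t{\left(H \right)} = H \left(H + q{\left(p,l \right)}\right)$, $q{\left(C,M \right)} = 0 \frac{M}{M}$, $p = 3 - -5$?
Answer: $624$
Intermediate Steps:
$l = 8$
$p = 8$ ($p = 3 + 5 = 8$)
$q{\left(C,M \right)} = 0$ ($q{\left(C,M \right)} = 0 \cdot 1 = 0$)
$t{\left(H \right)} = H^{2}$ ($t{\left(H \right)} = H \left(H + 0\right) = H H = H^{2}$)
$\left(-39\right) \left(-16\right) \left(5 + t{\left(1 \right)} \left(-4\right)\right) = \left(-39\right) \left(-16\right) \left(5 + 1^{2} \left(-4\right)\right) = 624 \left(5 + 1 \left(-4\right)\right) = 624 \left(5 - 4\right) = 624 \cdot 1 = 624$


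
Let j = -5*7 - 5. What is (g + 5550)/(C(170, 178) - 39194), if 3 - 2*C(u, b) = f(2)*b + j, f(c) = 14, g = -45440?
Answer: 79780/80837 ≈ 0.98692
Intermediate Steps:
j = -40 (j = -35 - 5 = -40)
C(u, b) = 43/2 - 7*b (C(u, b) = 3/2 - (14*b - 40)/2 = 3/2 - (-40 + 14*b)/2 = 3/2 + (20 - 7*b) = 43/2 - 7*b)
(g + 5550)/(C(170, 178) - 39194) = (-45440 + 5550)/((43/2 - 7*178) - 39194) = -39890/((43/2 - 1246) - 39194) = -39890/(-2449/2 - 39194) = -39890/(-80837/2) = -39890*(-2/80837) = 79780/80837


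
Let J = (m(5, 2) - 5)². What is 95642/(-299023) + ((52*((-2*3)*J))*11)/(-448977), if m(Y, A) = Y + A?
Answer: -12945356830/44751483157 ≈ -0.28927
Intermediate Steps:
m(Y, A) = A + Y
J = 4 (J = ((2 + 5) - 5)² = (7 - 5)² = 2² = 4)
95642/(-299023) + ((52*((-2*3)*J))*11)/(-448977) = 95642/(-299023) + ((52*(-2*3*4))*11)/(-448977) = 95642*(-1/299023) + ((52*(-6*4))*11)*(-1/448977) = -95642/299023 + ((52*(-24))*11)*(-1/448977) = -95642/299023 - 1248*11*(-1/448977) = -95642/299023 - 13728*(-1/448977) = -95642/299023 + 4576/149659 = -12945356830/44751483157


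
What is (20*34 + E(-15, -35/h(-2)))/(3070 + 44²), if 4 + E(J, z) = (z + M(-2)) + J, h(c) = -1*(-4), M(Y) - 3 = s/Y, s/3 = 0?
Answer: 2621/20024 ≈ 0.13089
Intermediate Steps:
s = 0 (s = 3*0 = 0)
M(Y) = 3 (M(Y) = 3 + 0/Y = 3 + 0 = 3)
h(c) = 4
E(J, z) = -1 + J + z (E(J, z) = -4 + ((z + 3) + J) = -4 + ((3 + z) + J) = -4 + (3 + J + z) = -1 + J + z)
(20*34 + E(-15, -35/h(-2)))/(3070 + 44²) = (20*34 + (-1 - 15 - 35/4))/(3070 + 44²) = (680 + (-1 - 15 - 35*¼))/(3070 + 1936) = (680 + (-1 - 15 - 35/4))/5006 = (680 - 99/4)*(1/5006) = (2621/4)*(1/5006) = 2621/20024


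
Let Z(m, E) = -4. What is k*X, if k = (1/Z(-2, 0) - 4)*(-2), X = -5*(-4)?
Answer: 170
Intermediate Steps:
X = 20
k = 17/2 (k = (1/(-4) - 4)*(-2) = (-¼ - 4)*(-2) = -17/4*(-2) = 17/2 ≈ 8.5000)
k*X = (17/2)*20 = 170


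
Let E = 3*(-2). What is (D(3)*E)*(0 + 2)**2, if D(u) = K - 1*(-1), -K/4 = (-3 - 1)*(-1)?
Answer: 360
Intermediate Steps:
E = -6
K = -16 (K = -4*(-3 - 1)*(-1) = -(-16)*(-1) = -4*4 = -16)
D(u) = -15 (D(u) = -16 - 1*(-1) = -16 + 1 = -15)
(D(3)*E)*(0 + 2)**2 = (-15*(-6))*(0 + 2)**2 = 90*2**2 = 90*4 = 360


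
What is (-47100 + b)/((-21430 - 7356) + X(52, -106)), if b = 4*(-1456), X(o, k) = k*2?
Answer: 26462/14499 ≈ 1.8251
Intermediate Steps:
X(o, k) = 2*k
b = -5824
(-47100 + b)/((-21430 - 7356) + X(52, -106)) = (-47100 - 5824)/((-21430 - 7356) + 2*(-106)) = -52924/(-28786 - 212) = -52924/(-28998) = -52924*(-1/28998) = 26462/14499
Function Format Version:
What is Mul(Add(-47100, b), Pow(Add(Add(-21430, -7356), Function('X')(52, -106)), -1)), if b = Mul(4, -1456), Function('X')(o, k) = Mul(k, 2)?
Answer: Rational(26462, 14499) ≈ 1.8251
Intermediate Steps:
Function('X')(o, k) = Mul(2, k)
b = -5824
Mul(Add(-47100, b), Pow(Add(Add(-21430, -7356), Function('X')(52, -106)), -1)) = Mul(Add(-47100, -5824), Pow(Add(Add(-21430, -7356), Mul(2, -106)), -1)) = Mul(-52924, Pow(Add(-28786, -212), -1)) = Mul(-52924, Pow(-28998, -1)) = Mul(-52924, Rational(-1, 28998)) = Rational(26462, 14499)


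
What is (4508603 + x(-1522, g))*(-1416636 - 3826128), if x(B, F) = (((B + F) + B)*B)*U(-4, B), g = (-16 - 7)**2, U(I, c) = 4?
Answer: -103911178787172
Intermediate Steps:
g = 529 (g = (-23)**2 = 529)
x(B, F) = 4*B*(F + 2*B) (x(B, F) = (((B + F) + B)*B)*4 = ((F + 2*B)*B)*4 = (B*(F + 2*B))*4 = 4*B*(F + 2*B))
(4508603 + x(-1522, g))*(-1416636 - 3826128) = (4508603 + 4*(-1522)*(529 + 2*(-1522)))*(-1416636 - 3826128) = (4508603 + 4*(-1522)*(529 - 3044))*(-5242764) = (4508603 + 4*(-1522)*(-2515))*(-5242764) = (4508603 + 15311320)*(-5242764) = 19819923*(-5242764) = -103911178787172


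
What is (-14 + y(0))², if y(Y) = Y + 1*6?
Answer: 64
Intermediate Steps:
y(Y) = 6 + Y (y(Y) = Y + 6 = 6 + Y)
(-14 + y(0))² = (-14 + (6 + 0))² = (-14 + 6)² = (-8)² = 64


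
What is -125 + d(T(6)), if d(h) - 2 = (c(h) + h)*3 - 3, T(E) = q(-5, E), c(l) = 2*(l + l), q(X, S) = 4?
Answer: -66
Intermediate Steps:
c(l) = 4*l (c(l) = 2*(2*l) = 4*l)
T(E) = 4
d(h) = -1 + 15*h (d(h) = 2 + ((4*h + h)*3 - 3) = 2 + ((5*h)*3 - 3) = 2 + (15*h - 3) = 2 + (-3 + 15*h) = -1 + 15*h)
-125 + d(T(6)) = -125 + (-1 + 15*4) = -125 + (-1 + 60) = -125 + 59 = -66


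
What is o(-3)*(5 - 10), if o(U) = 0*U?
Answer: 0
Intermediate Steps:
o(U) = 0
o(-3)*(5 - 10) = 0*(5 - 10) = 0*(-5) = 0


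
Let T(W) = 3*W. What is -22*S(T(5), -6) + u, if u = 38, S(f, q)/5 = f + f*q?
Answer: 8288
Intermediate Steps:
S(f, q) = 5*f + 5*f*q (S(f, q) = 5*(f + f*q) = 5*f + 5*f*q)
-22*S(T(5), -6) + u = -110*3*5*(1 - 6) + 38 = -110*15*(-5) + 38 = -22*(-375) + 38 = 8250 + 38 = 8288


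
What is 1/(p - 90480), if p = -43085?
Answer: -1/133565 ≈ -7.4870e-6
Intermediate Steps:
1/(p - 90480) = 1/(-43085 - 90480) = 1/(-133565) = -1/133565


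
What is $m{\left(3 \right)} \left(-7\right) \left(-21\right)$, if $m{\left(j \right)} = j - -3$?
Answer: $882$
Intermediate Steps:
$m{\left(j \right)} = 3 + j$ ($m{\left(j \right)} = j + 3 = 3 + j$)
$m{\left(3 \right)} \left(-7\right) \left(-21\right) = \left(3 + 3\right) \left(-7\right) \left(-21\right) = 6 \left(-7\right) \left(-21\right) = \left(-42\right) \left(-21\right) = 882$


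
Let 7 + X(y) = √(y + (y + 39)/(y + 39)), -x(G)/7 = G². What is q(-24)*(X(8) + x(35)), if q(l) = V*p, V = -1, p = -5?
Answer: -42895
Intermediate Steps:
x(G) = -7*G²
X(y) = -7 + √(1 + y) (X(y) = -7 + √(y + (y + 39)/(y + 39)) = -7 + √(y + (39 + y)/(39 + y)) = -7 + √(y + 1) = -7 + √(1 + y))
q(l) = 5 (q(l) = -1*(-5) = 5)
q(-24)*(X(8) + x(35)) = 5*((-7 + √(1 + 8)) - 7*35²) = 5*((-7 + √9) - 7*1225) = 5*((-7 + 3) - 8575) = 5*(-4 - 8575) = 5*(-8579) = -42895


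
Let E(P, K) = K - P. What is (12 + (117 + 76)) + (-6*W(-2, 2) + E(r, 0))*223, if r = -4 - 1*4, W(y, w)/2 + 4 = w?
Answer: 7341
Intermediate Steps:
W(y, w) = -8 + 2*w
r = -8 (r = -4 - 4 = -8)
(12 + (117 + 76)) + (-6*W(-2, 2) + E(r, 0))*223 = (12 + (117 + 76)) + (-6*(-8 + 2*2) + (0 - 1*(-8)))*223 = (12 + 193) + (-6*(-8 + 4) + (0 + 8))*223 = 205 + (-6*(-4) + 8)*223 = 205 + (24 + 8)*223 = 205 + 32*223 = 205 + 7136 = 7341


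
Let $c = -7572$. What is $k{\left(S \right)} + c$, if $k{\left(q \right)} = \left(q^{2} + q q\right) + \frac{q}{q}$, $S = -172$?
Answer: $51597$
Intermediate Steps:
$k{\left(q \right)} = 1 + 2 q^{2}$ ($k{\left(q \right)} = \left(q^{2} + q^{2}\right) + 1 = 2 q^{2} + 1 = 1 + 2 q^{2}$)
$k{\left(S \right)} + c = \left(1 + 2 \left(-172\right)^{2}\right) - 7572 = \left(1 + 2 \cdot 29584\right) - 7572 = \left(1 + 59168\right) - 7572 = 59169 - 7572 = 51597$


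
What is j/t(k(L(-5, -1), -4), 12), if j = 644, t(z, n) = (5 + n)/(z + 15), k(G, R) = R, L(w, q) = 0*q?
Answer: 7084/17 ≈ 416.71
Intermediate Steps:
L(w, q) = 0
t(z, n) = (5 + n)/(15 + z)
j/t(k(L(-5, -1), -4), 12) = 644/(((5 + 12)/(15 - 4))) = 644/((17/11)) = 644/(((1/11)*17)) = 644/(17/11) = 644*(11/17) = 7084/17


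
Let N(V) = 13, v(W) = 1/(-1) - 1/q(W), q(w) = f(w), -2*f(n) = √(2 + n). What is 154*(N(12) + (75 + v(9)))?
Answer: 13398 + 28*√11 ≈ 13491.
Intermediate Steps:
f(n) = -√(2 + n)/2
q(w) = -√(2 + w)/2
v(W) = -1 + 2/√(2 + W) (v(W) = 1/(-1) - 1/((-√(2 + W)/2)) = 1*(-1) - (-2)/√(2 + W) = -1 + 2/√(2 + W))
154*(N(12) + (75 + v(9))) = 154*(13 + (75 + (-1 + 2/√(2 + 9)))) = 154*(13 + (75 + (-1 + 2/√11))) = 154*(13 + (75 + (-1 + 2*(√11/11)))) = 154*(13 + (75 + (-1 + 2*√11/11))) = 154*(13 + (74 + 2*√11/11)) = 154*(87 + 2*√11/11) = 13398 + 28*√11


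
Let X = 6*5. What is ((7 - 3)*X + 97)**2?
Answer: 47089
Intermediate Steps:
X = 30
((7 - 3)*X + 97)**2 = ((7 - 3)*30 + 97)**2 = (4*30 + 97)**2 = (120 + 97)**2 = 217**2 = 47089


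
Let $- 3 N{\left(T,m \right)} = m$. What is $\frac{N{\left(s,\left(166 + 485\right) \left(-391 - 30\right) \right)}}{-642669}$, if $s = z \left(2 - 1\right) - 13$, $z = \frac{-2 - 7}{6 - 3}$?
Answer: $- \frac{91357}{642669} \approx -0.14215$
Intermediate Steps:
$z = -3$ ($z = - \frac{9}{3} = \left(-9\right) \frac{1}{3} = -3$)
$s = -16$ ($s = - 3 \left(2 - 1\right) - 13 = \left(-3\right) 1 - 13 = -3 - 13 = -16$)
$N{\left(T,m \right)} = - \frac{m}{3}$
$\frac{N{\left(s,\left(166 + 485\right) \left(-391 - 30\right) \right)}}{-642669} = \frac{\left(- \frac{1}{3}\right) \left(166 + 485\right) \left(-391 - 30\right)}{-642669} = - \frac{651 \left(-421\right)}{3} \left(- \frac{1}{642669}\right) = \left(- \frac{1}{3}\right) \left(-274071\right) \left(- \frac{1}{642669}\right) = 91357 \left(- \frac{1}{642669}\right) = - \frac{91357}{642669}$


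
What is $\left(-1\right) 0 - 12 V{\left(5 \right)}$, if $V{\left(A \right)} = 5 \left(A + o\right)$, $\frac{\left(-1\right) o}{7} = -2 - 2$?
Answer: $-1980$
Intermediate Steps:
$o = 28$ ($o = - 7 \left(-2 - 2\right) = \left(-7\right) \left(-4\right) = 28$)
$V{\left(A \right)} = 140 + 5 A$ ($V{\left(A \right)} = 5 \left(A + 28\right) = 5 \left(28 + A\right) = 140 + 5 A$)
$\left(-1\right) 0 - 12 V{\left(5 \right)} = \left(-1\right) 0 - 12 \left(140 + 5 \cdot 5\right) = 0 - 12 \left(140 + 25\right) = 0 - 1980 = -1980$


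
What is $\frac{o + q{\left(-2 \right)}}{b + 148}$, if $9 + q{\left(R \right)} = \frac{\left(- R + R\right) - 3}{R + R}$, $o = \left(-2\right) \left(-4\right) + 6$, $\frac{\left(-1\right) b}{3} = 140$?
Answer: $- \frac{23}{1088} \approx -0.02114$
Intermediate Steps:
$b = -420$ ($b = \left(-3\right) 140 = -420$)
$o = 14$ ($o = 8 + 6 = 14$)
$q{\left(R \right)} = -9 - \frac{3}{2 R}$ ($q{\left(R \right)} = -9 + \frac{\left(- R + R\right) - 3}{R + R} = -9 + \frac{0 - 3}{2 R} = -9 - 3 \frac{1}{2 R} = -9 - \frac{3}{2 R}$)
$\frac{o + q{\left(-2 \right)}}{b + 148} = \frac{14 - \left(9 + \frac{3}{2 \left(-2\right)}\right)}{-420 + 148} = \frac{14 - \frac{33}{4}}{-272} = \left(14 + \left(-9 + \frac{3}{4}\right)\right) \left(- \frac{1}{272}\right) = \left(14 - \frac{33}{4}\right) \left(- \frac{1}{272}\right) = \frac{23}{4} \left(- \frac{1}{272}\right) = - \frac{23}{1088}$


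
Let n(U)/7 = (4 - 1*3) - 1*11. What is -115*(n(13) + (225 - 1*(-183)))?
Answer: -38870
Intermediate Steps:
n(U) = -70 (n(U) = 7*((4 - 1*3) - 1*11) = 7*((4 - 3) - 11) = 7*(1 - 11) = 7*(-10) = -70)
-115*(n(13) + (225 - 1*(-183))) = -115*(-70 + (225 - 1*(-183))) = -115*(-70 + (225 + 183)) = -115*(-70 + 408) = -115*338 = -38870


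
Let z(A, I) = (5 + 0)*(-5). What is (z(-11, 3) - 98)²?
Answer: 15129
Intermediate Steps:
z(A, I) = -25 (z(A, I) = 5*(-5) = -25)
(z(-11, 3) - 98)² = (-25 - 98)² = (-123)² = 15129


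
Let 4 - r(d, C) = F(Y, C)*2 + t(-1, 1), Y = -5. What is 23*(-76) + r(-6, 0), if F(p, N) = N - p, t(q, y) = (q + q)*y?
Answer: -1752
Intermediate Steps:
t(q, y) = 2*q*y (t(q, y) = (2*q)*y = 2*q*y)
r(d, C) = -4 - 2*C (r(d, C) = 4 - ((C - 1*(-5))*2 + 2*(-1)*1) = 4 - ((C + 5)*2 - 2) = 4 - ((5 + C)*2 - 2) = 4 - ((10 + 2*C) - 2) = 4 - (8 + 2*C) = 4 + (-8 - 2*C) = -4 - 2*C)
23*(-76) + r(-6, 0) = 23*(-76) + (-4 - 2*0) = -1748 + (-4 + 0) = -1748 - 4 = -1752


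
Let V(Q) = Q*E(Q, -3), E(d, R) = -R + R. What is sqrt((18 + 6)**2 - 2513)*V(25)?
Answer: 0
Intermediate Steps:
E(d, R) = 0
V(Q) = 0 (V(Q) = Q*0 = 0)
sqrt((18 + 6)**2 - 2513)*V(25) = sqrt((18 + 6)**2 - 2513)*0 = sqrt(24**2 - 2513)*0 = sqrt(576 - 2513)*0 = sqrt(-1937)*0 = (I*sqrt(1937))*0 = 0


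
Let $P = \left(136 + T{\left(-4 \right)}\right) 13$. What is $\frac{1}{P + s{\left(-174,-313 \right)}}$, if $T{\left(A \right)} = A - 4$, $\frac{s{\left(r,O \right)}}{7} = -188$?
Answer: $\frac{1}{348} \approx 0.0028736$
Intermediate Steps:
$s{\left(r,O \right)} = -1316$ ($s{\left(r,O \right)} = 7 \left(-188\right) = -1316$)
$T{\left(A \right)} = -4 + A$
$P = 1664$ ($P = \left(136 - 8\right) 13 = 128 \cdot 13 = 1664$)
$\frac{1}{P + s{\left(-174,-313 \right)}} = \frac{1}{1664 - 1316} = \frac{1}{348}$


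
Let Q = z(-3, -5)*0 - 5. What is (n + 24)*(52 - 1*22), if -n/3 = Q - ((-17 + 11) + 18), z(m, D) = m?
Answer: 2250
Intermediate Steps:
Q = -5 (Q = -3*0 - 5 = 0 - 5 = -5)
n = 51 (n = -3*(-5 - ((-17 + 11) + 18)) = -3*(-5 - (-6 + 18)) = -3*(-5 - 1*12) = -3*(-5 - 12) = -3*(-17) = 51)
(n + 24)*(52 - 1*22) = (51 + 24)*(52 - 1*22) = 75*(52 - 22) = 75*30 = 2250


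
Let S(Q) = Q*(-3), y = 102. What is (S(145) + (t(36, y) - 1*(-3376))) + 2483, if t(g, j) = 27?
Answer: 5451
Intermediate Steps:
S(Q) = -3*Q
(S(145) + (t(36, y) - 1*(-3376))) + 2483 = (-3*145 + (27 - 1*(-3376))) + 2483 = (-435 + (27 + 3376)) + 2483 = (-435 + 3403) + 2483 = 2968 + 2483 = 5451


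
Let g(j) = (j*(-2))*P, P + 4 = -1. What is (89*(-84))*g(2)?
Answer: -149520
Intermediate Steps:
P = -5 (P = -4 - 1 = -5)
g(j) = 10*j (g(j) = (j*(-2))*(-5) = -2*j*(-5) = 10*j)
(89*(-84))*g(2) = (89*(-84))*(10*2) = -7476*20 = -149520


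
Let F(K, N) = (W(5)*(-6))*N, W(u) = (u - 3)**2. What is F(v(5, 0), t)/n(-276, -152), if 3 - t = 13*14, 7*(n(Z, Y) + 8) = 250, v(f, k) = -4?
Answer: 15036/97 ≈ 155.01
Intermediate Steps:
n(Z, Y) = 194/7 (n(Z, Y) = -8 + (1/7)*250 = -8 + 250/7 = 194/7)
t = -179 (t = 3 - 13*14 = 3 - 1*182 = 3 - 182 = -179)
W(u) = (-3 + u)**2
F(K, N) = -24*N (F(K, N) = ((-3 + 5)**2*(-6))*N = (2**2*(-6))*N = (4*(-6))*N = -24*N)
F(v(5, 0), t)/n(-276, -152) = (-24*(-179))/(194/7) = 4296*(7/194) = 15036/97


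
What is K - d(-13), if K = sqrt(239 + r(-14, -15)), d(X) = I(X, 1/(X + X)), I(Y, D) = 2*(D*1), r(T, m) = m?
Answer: 1/13 + 4*sqrt(14) ≈ 15.044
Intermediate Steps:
I(Y, D) = 2*D
d(X) = 1/X (d(X) = 2/(X + X) = 2/((2*X)) = 2*(1/(2*X)) = 1/X)
K = 4*sqrt(14) (K = sqrt(239 - 15) = sqrt(224) = 4*sqrt(14) ≈ 14.967)
K - d(-13) = 4*sqrt(14) - 1/(-13) = 4*sqrt(14) - 1*(-1/13) = 4*sqrt(14) + 1/13 = 1/13 + 4*sqrt(14)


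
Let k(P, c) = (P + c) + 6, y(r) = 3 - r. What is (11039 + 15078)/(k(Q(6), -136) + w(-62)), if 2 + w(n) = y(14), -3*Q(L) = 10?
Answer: -78351/439 ≈ -178.48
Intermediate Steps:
Q(L) = -10/3 (Q(L) = -1/3*10 = -10/3)
k(P, c) = 6 + P + c
w(n) = -13 (w(n) = -2 + (3 - 1*14) = -2 + (3 - 14) = -2 - 11 = -13)
(11039 + 15078)/(k(Q(6), -136) + w(-62)) = (11039 + 15078)/((6 - 10/3 - 136) - 13) = 26117/(-400/3 - 13) = 26117/(-439/3) = 26117*(-3/439) = -78351/439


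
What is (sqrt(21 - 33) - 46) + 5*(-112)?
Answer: -606 + 2*I*sqrt(3) ≈ -606.0 + 3.4641*I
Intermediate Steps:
(sqrt(21 - 33) - 46) + 5*(-112) = (sqrt(-12) - 46) - 560 = (2*I*sqrt(3) - 46) - 560 = (-46 + 2*I*sqrt(3)) - 560 = -606 + 2*I*sqrt(3)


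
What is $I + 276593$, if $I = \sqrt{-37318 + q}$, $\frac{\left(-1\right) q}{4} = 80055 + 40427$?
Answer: $276593 + 3 i \sqrt{57694} \approx 2.7659 \cdot 10^{5} + 720.59 i$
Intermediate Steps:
$q = -481928$ ($q = - 4 \left(80055 + 40427\right) = \left(-4\right) 120482 = -481928$)
$I = 3 i \sqrt{57694}$ ($I = \sqrt{-37318 - 481928} = \sqrt{-519246} = 3 i \sqrt{57694} \approx 720.59 i$)
$I + 276593 = 3 i \sqrt{57694} + 276593 = 276593 + 3 i \sqrt{57694}$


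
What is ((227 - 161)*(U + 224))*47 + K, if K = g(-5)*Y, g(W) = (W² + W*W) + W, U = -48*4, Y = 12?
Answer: 99804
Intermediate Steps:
U = -192
g(W) = W + 2*W² (g(W) = (W² + W²) + W = 2*W² + W = W + 2*W²)
K = 540 (K = -5*(1 + 2*(-5))*12 = -5*(1 - 10)*12 = -5*(-9)*12 = 45*12 = 540)
((227 - 161)*(U + 224))*47 + K = ((227 - 161)*(-192 + 224))*47 + 540 = (66*32)*47 + 540 = 2112*47 + 540 = 99264 + 540 = 99804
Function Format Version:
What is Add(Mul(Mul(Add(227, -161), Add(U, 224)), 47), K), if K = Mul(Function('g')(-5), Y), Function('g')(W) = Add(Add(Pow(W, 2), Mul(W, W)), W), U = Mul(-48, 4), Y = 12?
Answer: 99804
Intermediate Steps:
U = -192
Function('g')(W) = Add(W, Mul(2, Pow(W, 2))) (Function('g')(W) = Add(Add(Pow(W, 2), Pow(W, 2)), W) = Add(Mul(2, Pow(W, 2)), W) = Add(W, Mul(2, Pow(W, 2))))
K = 540 (K = Mul(Mul(-5, Add(1, Mul(2, -5))), 12) = Mul(Mul(-5, Add(1, -10)), 12) = Mul(Mul(-5, -9), 12) = Mul(45, 12) = 540)
Add(Mul(Mul(Add(227, -161), Add(U, 224)), 47), K) = Add(Mul(Mul(Add(227, -161), Add(-192, 224)), 47), 540) = Add(Mul(Mul(66, 32), 47), 540) = Add(Mul(2112, 47), 540) = Add(99264, 540) = 99804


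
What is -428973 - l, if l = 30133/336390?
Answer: -144302257603/336390 ≈ -4.2897e+5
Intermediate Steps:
l = 30133/336390 (l = 30133*(1/336390) = 30133/336390 ≈ 0.089578)
-428973 - l = -428973 - 1*30133/336390 = -428973 - 30133/336390 = -144302257603/336390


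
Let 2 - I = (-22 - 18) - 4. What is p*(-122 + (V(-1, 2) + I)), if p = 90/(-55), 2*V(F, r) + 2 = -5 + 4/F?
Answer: 1467/11 ≈ 133.36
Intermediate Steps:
V(F, r) = -7/2 + 2/F (V(F, r) = -1 + (-5 + 4/F)/2 = -1 + (-5/2 + 2/F) = -7/2 + 2/F)
I = 46 (I = 2 - ((-22 - 18) - 4) = 2 - (-40 - 4) = 2 - 1*(-44) = 2 + 44 = 46)
p = -18/11 (p = 90*(-1/55) = -18/11 ≈ -1.6364)
p*(-122 + (V(-1, 2) + I)) = -18*(-122 + ((-7/2 + 2/(-1)) + 46))/11 = -18*(-122 + ((-7/2 + 2*(-1)) + 46))/11 = -18*(-122 + ((-7/2 - 2) + 46))/11 = -18*(-122 + (-11/2 + 46))/11 = -18*(-122 + 81/2)/11 = -18/11*(-163/2) = 1467/11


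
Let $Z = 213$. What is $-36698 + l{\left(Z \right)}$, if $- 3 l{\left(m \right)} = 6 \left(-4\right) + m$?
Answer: $-36761$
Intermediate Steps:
$l{\left(m \right)} = 8 - \frac{m}{3}$ ($l{\left(m \right)} = - \frac{6 \left(-4\right) + m}{3} = - \frac{-24 + m}{3} = 8 - \frac{m}{3}$)
$-36698 + l{\left(Z \right)} = -36698 + \left(8 - 71\right) = -36698 - 63 = -36761$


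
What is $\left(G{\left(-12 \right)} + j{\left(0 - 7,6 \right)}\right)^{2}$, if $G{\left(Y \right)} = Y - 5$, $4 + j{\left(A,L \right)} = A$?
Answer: $784$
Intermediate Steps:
$j{\left(A,L \right)} = -4 + A$
$G{\left(Y \right)} = -5 + Y$ ($G{\left(Y \right)} = Y - 5 = -5 + Y$)
$\left(G{\left(-12 \right)} + j{\left(0 - 7,6 \right)}\right)^{2} = \left(\left(-5 - 12\right) + \left(-4 + \left(0 - 7\right)\right)\right)^{2} = \left(-17 + \left(-4 + \left(0 - 7\right)\right)\right)^{2} = \left(-17 - 11\right)^{2} = \left(-28\right)^{2} = 784$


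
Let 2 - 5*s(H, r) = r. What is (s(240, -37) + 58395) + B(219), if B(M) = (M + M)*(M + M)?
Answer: 1251234/5 ≈ 2.5025e+5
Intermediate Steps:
s(H, r) = 2/5 - r/5
B(M) = 4*M**2 (B(M) = (2*M)*(2*M) = 4*M**2)
(s(240, -37) + 58395) + B(219) = ((2/5 - 1/5*(-37)) + 58395) + 4*219**2 = ((2/5 + 37/5) + 58395) + 4*47961 = (39/5 + 58395) + 191844 = 292014/5 + 191844 = 1251234/5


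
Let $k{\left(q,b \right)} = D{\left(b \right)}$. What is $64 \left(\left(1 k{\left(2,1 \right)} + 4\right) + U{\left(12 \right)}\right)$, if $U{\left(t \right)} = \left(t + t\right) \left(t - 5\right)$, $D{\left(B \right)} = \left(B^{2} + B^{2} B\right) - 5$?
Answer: $10816$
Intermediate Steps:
$D{\left(B \right)} = -5 + B^{2} + B^{3}$ ($D{\left(B \right)} = \left(B^{2} + B^{3}\right) - 5 = -5 + B^{2} + B^{3}$)
$k{\left(q,b \right)} = -5 + b^{2} + b^{3}$
$U{\left(t \right)} = 2 t \left(-5 + t\right)$
$64 \left(\left(1 k{\left(2,1 \right)} + 4\right) + U{\left(12 \right)}\right) = 64 \left(\left(1 \left(-5 + 1^{2} + 1^{3}\right) + 4\right) + 2 \cdot 12 \left(-5 + 12\right)\right) = 64 \left(\left(1 \left(-5 + 1 + 1\right) + 4\right) + 2 \cdot 12 \cdot 7\right) = 64 \left(\left(1 \left(-3\right) + 4\right) + 168\right) = 64 \left(\left(-3 + 4\right) + 168\right) = 64 \left(1 + 168\right) = 64 \cdot 169 = 10816$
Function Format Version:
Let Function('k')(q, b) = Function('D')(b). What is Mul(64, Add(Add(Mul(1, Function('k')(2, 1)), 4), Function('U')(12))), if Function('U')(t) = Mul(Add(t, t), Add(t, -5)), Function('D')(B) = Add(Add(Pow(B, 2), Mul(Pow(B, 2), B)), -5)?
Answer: 10816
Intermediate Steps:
Function('D')(B) = Add(-5, Pow(B, 2), Pow(B, 3)) (Function('D')(B) = Add(Add(Pow(B, 2), Pow(B, 3)), -5) = Add(-5, Pow(B, 2), Pow(B, 3)))
Function('k')(q, b) = Add(-5, Pow(b, 2), Pow(b, 3))
Function('U')(t) = Mul(2, t, Add(-5, t)) (Function('U')(t) = Mul(Mul(2, t), Add(-5, t)) = Mul(2, t, Add(-5, t)))
Mul(64, Add(Add(Mul(1, Function('k')(2, 1)), 4), Function('U')(12))) = Mul(64, Add(Add(Mul(1, Add(-5, Pow(1, 2), Pow(1, 3))), 4), Mul(2, 12, Add(-5, 12)))) = Mul(64, Add(Add(Mul(1, Add(-5, 1, 1)), 4), Mul(2, 12, 7))) = Mul(64, Add(Add(Mul(1, -3), 4), 168)) = Mul(64, Add(Add(-3, 4), 168)) = Mul(64, Add(1, 168)) = Mul(64, 169) = 10816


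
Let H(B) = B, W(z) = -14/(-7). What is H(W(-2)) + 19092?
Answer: 19094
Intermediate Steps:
W(z) = 2 (W(z) = -14*(-1/7) = 2)
H(W(-2)) + 19092 = 2 + 19092 = 19094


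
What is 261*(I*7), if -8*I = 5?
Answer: -9135/8 ≈ -1141.9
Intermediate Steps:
I = -5/8 (I = -⅛*5 = -5/8 ≈ -0.62500)
261*(I*7) = 261*(-5/8*7) = 261*(-35/8) = -9135/8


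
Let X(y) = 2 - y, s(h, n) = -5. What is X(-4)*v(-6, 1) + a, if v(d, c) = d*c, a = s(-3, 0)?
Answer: -41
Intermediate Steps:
a = -5
v(d, c) = c*d
X(-4)*v(-6, 1) + a = (2 - 1*(-4))*(1*(-6)) - 5 = (2 + 4)*(-6) - 5 = 6*(-6) - 5 = -36 - 5 = -41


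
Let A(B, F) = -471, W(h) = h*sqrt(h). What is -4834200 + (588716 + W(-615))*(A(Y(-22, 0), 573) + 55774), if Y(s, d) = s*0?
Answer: 32552926748 - 34011345*I*sqrt(615) ≈ 3.2553e+10 - 8.4345e+8*I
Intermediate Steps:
Y(s, d) = 0
W(h) = h**(3/2)
-4834200 + (588716 + W(-615))*(A(Y(-22, 0), 573) + 55774) = -4834200 + (588716 + (-615)**(3/2))*(-471 + 55774) = -4834200 + (588716 - 615*I*sqrt(615))*55303 = -4834200 + (32557760948 - 34011345*I*sqrt(615)) = 32552926748 - 34011345*I*sqrt(615)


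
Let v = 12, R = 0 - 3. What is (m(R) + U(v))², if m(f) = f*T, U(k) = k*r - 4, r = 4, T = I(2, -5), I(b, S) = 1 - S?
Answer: 676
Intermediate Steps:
T = 6 (T = 1 - 1*(-5) = 1 + 5 = 6)
R = -3
U(k) = -4 + 4*k (U(k) = k*4 - 4 = 4*k - 4 = -4 + 4*k)
m(f) = 6*f (m(f) = f*6 = 6*f)
(m(R) + U(v))² = (6*(-3) + (-4 + 4*12))² = (-18 + (-4 + 48))² = (-18 + 44)² = 26² = 676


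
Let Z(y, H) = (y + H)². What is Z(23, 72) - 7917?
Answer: 1108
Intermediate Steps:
Z(y, H) = (H + y)²
Z(23, 72) - 7917 = (72 + 23)² - 7917 = 95² - 7917 = 9025 - 7917 = 1108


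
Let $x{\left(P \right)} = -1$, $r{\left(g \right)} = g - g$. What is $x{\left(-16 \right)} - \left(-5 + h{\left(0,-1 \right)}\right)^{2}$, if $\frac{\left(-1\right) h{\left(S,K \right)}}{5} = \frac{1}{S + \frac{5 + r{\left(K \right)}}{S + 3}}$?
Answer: $-65$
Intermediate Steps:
$r{\left(g \right)} = 0$
$h{\left(S,K \right)} = - \frac{5}{S + \frac{5}{3 + S}}$ ($h{\left(S,K \right)} = - \frac{5}{S + \frac{5 + 0}{S + 3}} = - \frac{5}{S + \frac{5}{3 + S}}$)
$x{\left(-16 \right)} - \left(-5 + h{\left(0,-1 \right)}\right)^{2} = -1 - \left(-5 + \frac{5 \left(-3 - 0\right)}{5 + 0^{2} + 3 \cdot 0}\right)^{2} = -1 - \left(-5 + \frac{5 \left(-3 + 0\right)}{5 + 0 + 0}\right)^{2} = -1 - \left(-5 + 5 \cdot \frac{1}{5} \left(-3\right)\right)^{2} = -1 - \left(-5 - 3\right)^{2} = -1 - \left(-8\right)^{2} = -1 - 64 = -65$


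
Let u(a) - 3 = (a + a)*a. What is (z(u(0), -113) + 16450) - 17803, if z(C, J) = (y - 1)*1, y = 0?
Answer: -1354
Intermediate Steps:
u(a) = 3 + 2*a² (u(a) = 3 + (a + a)*a = 3 + (2*a)*a = 3 + 2*a²)
z(C, J) = -1 (z(C, J) = (0 - 1)*1 = -1*1 = -1)
(z(u(0), -113) + 16450) - 17803 = (-1 + 16450) - 17803 = 16449 - 17803 = -1354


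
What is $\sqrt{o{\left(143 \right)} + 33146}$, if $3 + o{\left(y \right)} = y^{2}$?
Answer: $2 \sqrt{13398} \approx 231.5$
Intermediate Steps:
$o{\left(y \right)} = -3 + y^{2}$
$\sqrt{o{\left(143 \right)} + 33146} = \sqrt{\left(-3 + 143^{2}\right) + 33146} = \sqrt{\left(-3 + 20449\right) + 33146} = \sqrt{20446 + 33146} = \sqrt{53592} = 2 \sqrt{13398}$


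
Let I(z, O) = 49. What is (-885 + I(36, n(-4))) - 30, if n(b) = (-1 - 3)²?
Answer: -866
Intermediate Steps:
n(b) = 16 (n(b) = (-4)² = 16)
(-885 + I(36, n(-4))) - 30 = (-885 + 49) - 30 = -836 - 30 = -866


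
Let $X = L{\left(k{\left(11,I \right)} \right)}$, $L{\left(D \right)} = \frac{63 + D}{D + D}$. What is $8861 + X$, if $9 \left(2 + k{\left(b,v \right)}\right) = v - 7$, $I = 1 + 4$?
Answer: $\frac{353893}{40} \approx 8847.3$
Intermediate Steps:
$I = 5$
$k{\left(b,v \right)} = - \frac{25}{9} + \frac{v}{9}$ ($k{\left(b,v \right)} = -2 + \frac{v - 7}{9} = -2 + \frac{-7 + v}{9} = -2 + \left(- \frac{7}{9} + \frac{v}{9}\right) = - \frac{25}{9} + \frac{v}{9}$)
$L{\left(D \right)} = \frac{63 + D}{2 D}$
$X = - \frac{547}{40}$ ($X = \frac{63 + \left(- \frac{25}{9} + \frac{1}{9} \cdot 5\right)}{2 \left(- \frac{25}{9} + \frac{1}{9} \cdot 5\right)} = \frac{63 + \left(- \frac{25}{9} + \frac{5}{9}\right)}{2 \left(- \frac{25}{9} + \frac{5}{9}\right)} = \frac{63 - \frac{20}{9}}{2 \left(- \frac{20}{9}\right)} = \frac{1}{2} \left(- \frac{9}{20}\right) \frac{547}{9} = - \frac{547}{40} \approx -13.675$)
$8861 + X = 8861 - \frac{547}{40} = \frac{353893}{40}$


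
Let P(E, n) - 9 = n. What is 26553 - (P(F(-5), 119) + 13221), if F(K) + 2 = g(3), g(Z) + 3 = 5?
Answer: 13204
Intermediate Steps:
g(Z) = 2 (g(Z) = -3 + 5 = 2)
F(K) = 0 (F(K) = -2 + 2 = 0)
P(E, n) = 9 + n
26553 - (P(F(-5), 119) + 13221) = 26553 - ((9 + 119) + 13221) = 26553 - (128 + 13221) = 26553 - 1*13349 = 26553 - 13349 = 13204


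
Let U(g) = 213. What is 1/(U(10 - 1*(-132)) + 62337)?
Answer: 1/62550 ≈ 1.5987e-5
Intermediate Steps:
1/(U(10 - 1*(-132)) + 62337) = 1/(213 + 62337) = 1/62550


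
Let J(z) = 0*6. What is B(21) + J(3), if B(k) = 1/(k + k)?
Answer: 1/42 ≈ 0.023810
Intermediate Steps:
B(k) = 1/(2*k)
J(z) = 0
B(21) + J(3) = (1/2)/21 + 0 = (1/2)*(1/21) + 0 = 1/42 + 0 = 1/42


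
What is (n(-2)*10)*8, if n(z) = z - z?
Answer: 0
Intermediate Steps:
n(z) = 0
(n(-2)*10)*8 = (0*10)*8 = 0*8 = 0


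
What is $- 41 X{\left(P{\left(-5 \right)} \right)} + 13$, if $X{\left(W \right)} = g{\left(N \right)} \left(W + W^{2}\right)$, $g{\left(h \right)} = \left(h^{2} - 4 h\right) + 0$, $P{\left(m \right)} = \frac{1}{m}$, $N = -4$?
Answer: $\frac{5573}{25} \approx 222.92$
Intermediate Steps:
$g{\left(h \right)} = h^{2} - 4 h$
$X{\left(W \right)} = 32 W + 32 W^{2}$ ($X{\left(W \right)} = - 4 \left(-4 - 4\right) \left(W + W^{2}\right) = \left(-4\right) \left(-8\right) \left(W + W^{2}\right) = 32 \left(W + W^{2}\right) = 32 W + 32 W^{2}$)
$- 41 X{\left(P{\left(-5 \right)} \right)} + 13 = - 41 \frac{32 \left(1 + \frac{1}{-5}\right)}{-5} + 13 = - 41 \cdot 32 \left(- \frac{1}{5}\right) \left(1 - \frac{1}{5}\right) + 13 = - 41 \cdot 32 \left(- \frac{1}{5}\right) \frac{4}{5} + 13 = \left(-41\right) \left(- \frac{128}{25}\right) + 13 = \frac{5248}{25} + 13 = \frac{5573}{25}$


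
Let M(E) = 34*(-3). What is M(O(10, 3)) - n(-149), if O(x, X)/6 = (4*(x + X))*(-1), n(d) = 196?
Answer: -298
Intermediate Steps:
O(x, X) = -24*X - 24*x (O(x, X) = 6*((4*(x + X))*(-1)) = 6*((4*(X + x))*(-1)) = 6*((4*X + 4*x)*(-1)) = 6*(-4*X - 4*x) = -24*X - 24*x)
M(E) = -102
M(O(10, 3)) - n(-149) = -102 - 1*196 = -102 - 196 = -298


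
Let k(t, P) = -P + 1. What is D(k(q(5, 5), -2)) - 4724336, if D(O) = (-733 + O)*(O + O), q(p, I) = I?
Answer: -4728716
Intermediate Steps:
k(t, P) = 1 - P
D(O) = 2*O*(-733 + O) (D(O) = (-733 + O)*(2*O) = 2*O*(-733 + O))
D(k(q(5, 5), -2)) - 4724336 = 2*(1 - 1*(-2))*(-733 + (1 - 1*(-2))) - 4724336 = 2*(1 + 2)*(-733 + (1 + 2)) - 4724336 = 2*3*(-733 + 3) - 4724336 = 2*3*(-730) - 4724336 = -4380 - 4724336 = -4728716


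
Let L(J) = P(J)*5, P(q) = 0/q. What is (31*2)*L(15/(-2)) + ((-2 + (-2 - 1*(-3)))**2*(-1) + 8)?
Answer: 7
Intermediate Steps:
P(q) = 0
L(J) = 0 (L(J) = 0*5 = 0)
(31*2)*L(15/(-2)) + ((-2 + (-2 - 1*(-3)))**2*(-1) + 8) = (31*2)*0 + ((-2 + (-2 - 1*(-3)))**2*(-1) + 8) = 62*0 + ((-2 + (-2 + 3))**2*(-1) + 8) = 0 + ((-2 + 1)**2*(-1) + 8) = 0 + ((-1)**2*(-1) + 8) = 0 + (1*(-1) + 8) = 0 + (-1 + 8) = 0 + 7 = 7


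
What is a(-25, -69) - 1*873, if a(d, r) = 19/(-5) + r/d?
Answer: -21851/25 ≈ -874.04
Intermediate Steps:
a(d, r) = -19/5 + r/d (a(d, r) = 19*(-1/5) + r/d = -19/5 + r/d)
a(-25, -69) - 1*873 = (-19/5 - 69/(-25)) - 1*873 = (-19/5 - 69*(-1/25)) - 873 = (-19/5 + 69/25) - 873 = -26/25 - 873 = -21851/25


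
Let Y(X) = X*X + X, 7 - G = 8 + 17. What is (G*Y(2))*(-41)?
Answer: 4428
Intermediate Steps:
G = -18 (G = 7 - (8 + 17) = 7 - 1*25 = 7 - 25 = -18)
Y(X) = X + X² (Y(X) = X² + X = X + X²)
(G*Y(2))*(-41) = -36*(1 + 2)*(-41) = -36*3*(-41) = -18*6*(-41) = -108*(-41) = 4428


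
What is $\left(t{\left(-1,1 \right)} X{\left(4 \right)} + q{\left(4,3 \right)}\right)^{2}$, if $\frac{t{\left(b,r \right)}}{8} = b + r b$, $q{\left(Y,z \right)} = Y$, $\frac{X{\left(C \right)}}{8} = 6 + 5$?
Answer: $1971216$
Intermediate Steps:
$X{\left(C \right)} = 88$ ($X{\left(C \right)} = 8 \left(6 + 5\right) = 8 \cdot 11 = 88$)
$t{\left(b,r \right)} = 8 b + 8 b r$ ($t{\left(b,r \right)} = 8 \left(b + r b\right) = 8 \left(b + b r\right) = 8 b + 8 b r$)
$\left(t{\left(-1,1 \right)} X{\left(4 \right)} + q{\left(4,3 \right)}\right)^{2} = \left(8 \left(-1\right) \left(1 + 1\right) 88 + 4\right)^{2} = \left(8 \left(-1\right) 2 \cdot 88 + 4\right)^{2} = \left(\left(-16\right) 88 + 4\right)^{2} = \left(-1408 + 4\right)^{2} = \left(-1404\right)^{2} = 1971216$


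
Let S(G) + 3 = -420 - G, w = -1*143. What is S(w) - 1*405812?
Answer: -406092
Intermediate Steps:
w = -143
S(G) = -423 - G (S(G) = -3 + (-420 - G) = -423 - G)
S(w) - 1*405812 = (-423 - 1*(-143)) - 1*405812 = (-423 + 143) - 405812 = -280 - 405812 = -406092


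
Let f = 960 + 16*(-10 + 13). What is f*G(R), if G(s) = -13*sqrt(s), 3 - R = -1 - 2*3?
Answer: -13104*sqrt(10) ≈ -41439.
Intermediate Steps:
R = 10 (R = 3 - (-1 - 2*3) = 3 - (-1 - 6) = 3 - 1*(-7) = 3 + 7 = 10)
f = 1008 (f = 960 + 16*3 = 960 + 48 = 1008)
f*G(R) = 1008*(-13*sqrt(10)) = -13104*sqrt(10)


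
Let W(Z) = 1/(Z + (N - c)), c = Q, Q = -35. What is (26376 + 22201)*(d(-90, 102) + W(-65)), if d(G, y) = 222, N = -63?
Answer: 32350715/3 ≈ 1.0784e+7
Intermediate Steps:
c = -35
W(Z) = 1/(-28 + Z) (W(Z) = 1/(Z + (-63 - 1*(-35))) = 1/(Z + (-63 + 35)) = 1/(Z - 28) = 1/(-28 + Z))
(26376 + 22201)*(d(-90, 102) + W(-65)) = (26376 + 22201)*(222 + 1/(-28 - 65)) = 48577*(222 + 1/(-93)) = 48577*(222 - 1/93) = 48577*(20645/93) = 32350715/3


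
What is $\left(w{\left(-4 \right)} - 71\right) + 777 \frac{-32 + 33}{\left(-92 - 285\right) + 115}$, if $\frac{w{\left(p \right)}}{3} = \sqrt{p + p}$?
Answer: $- \frac{19379}{262} + 6 i \sqrt{2} \approx -73.966 + 8.4853 i$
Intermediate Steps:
$w{\left(p \right)} = 3 \sqrt{2} \sqrt{p}$ ($w{\left(p \right)} = 3 \sqrt{p + p} = 3 \sqrt{2 p} = 3 \sqrt{2} \sqrt{p}$)
$\left(w{\left(-4 \right)} - 71\right) + 777 \frac{-32 + 33}{\left(-92 - 285\right) + 115} = \left(3 \sqrt{2} \sqrt{-4} - 71\right) + 777 \frac{-32 + 33}{\left(-92 - 285\right) + 115} = \left(3 \sqrt{2} \cdot 2 i - 71\right) + 777 \cdot 1 \frac{1}{\left(-92 - 285\right) + 115} = \left(6 i \sqrt{2} - 71\right) + 777 \cdot 1 \frac{1}{-377 + 115} = \left(-71 + 6 i \sqrt{2}\right) + 777 \cdot 1 \frac{1}{-262} = \left(-71 + 6 i \sqrt{2}\right) + 777 \cdot 1 \left(- \frac{1}{262}\right) = \left(-71 + 6 i \sqrt{2}\right) + 777 \left(- \frac{1}{262}\right) = \left(-71 + 6 i \sqrt{2}\right) - \frac{777}{262} = - \frac{19379}{262} + 6 i \sqrt{2}$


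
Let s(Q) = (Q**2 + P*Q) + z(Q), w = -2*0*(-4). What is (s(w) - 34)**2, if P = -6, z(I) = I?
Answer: 1156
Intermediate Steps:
w = 0 (w = 0*(-4) = 0)
s(Q) = Q**2 - 5*Q (s(Q) = (Q**2 - 6*Q) + Q = Q**2 - 5*Q)
(s(w) - 34)**2 = (0*(-5 + 0) - 34)**2 = (0*(-5) - 34)**2 = (0 - 34)**2 = (-34)**2 = 1156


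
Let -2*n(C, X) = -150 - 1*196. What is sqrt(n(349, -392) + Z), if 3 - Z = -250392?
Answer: 2*sqrt(62642) ≈ 500.57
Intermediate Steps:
n(C, X) = 173 (n(C, X) = -(-150 - 1*196)/2 = -(-150 - 196)/2 = -1/2*(-346) = 173)
Z = 250395 (Z = 3 - 1*(-250392) = 3 + 250392 = 250395)
sqrt(n(349, -392) + Z) = sqrt(173 + 250395) = sqrt(250568) = 2*sqrt(62642)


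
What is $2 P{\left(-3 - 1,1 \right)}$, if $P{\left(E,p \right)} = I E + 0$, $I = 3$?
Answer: $-24$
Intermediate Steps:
$P{\left(E,p \right)} = 3 E$ ($P{\left(E,p \right)} = 3 E + 0 = 3 E$)
$2 P{\left(-3 - 1,1 \right)} = 2 \cdot 3 \left(-3 - 1\right) = 2 \cdot 3 \left(-4\right) = 2 \left(-12\right) = -24$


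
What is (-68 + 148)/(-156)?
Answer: -20/39 ≈ -0.51282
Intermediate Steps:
(-68 + 148)/(-156) = 80*(-1/156) = -20/39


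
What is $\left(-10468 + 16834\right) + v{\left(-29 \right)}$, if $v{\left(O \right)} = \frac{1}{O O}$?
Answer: $\frac{5353807}{841} \approx 6366.0$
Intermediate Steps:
$v{\left(O \right)} = \frac{1}{O^{2}}$
$\left(-10468 + 16834\right) + v{\left(-29 \right)} = \left(-10468 + 16834\right) + \frac{1}{841} = 6366 + \frac{1}{841} = \frac{5353807}{841}$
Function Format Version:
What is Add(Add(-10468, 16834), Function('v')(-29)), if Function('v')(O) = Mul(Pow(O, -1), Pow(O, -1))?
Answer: Rational(5353807, 841) ≈ 6366.0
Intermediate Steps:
Function('v')(O) = Pow(O, -2)
Add(Add(-10468, 16834), Function('v')(-29)) = Add(Add(-10468, 16834), Pow(-29, -2)) = Add(6366, Rational(1, 841)) = Rational(5353807, 841)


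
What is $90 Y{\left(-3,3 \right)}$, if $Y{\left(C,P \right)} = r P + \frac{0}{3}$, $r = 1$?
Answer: $270$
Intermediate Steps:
$Y{\left(C,P \right)} = P$ ($Y{\left(C,P \right)} = 1 P + \frac{0}{3} = P + 0 \cdot \frac{1}{3} = P + 0 = P$)
$90 Y{\left(-3,3 \right)} = 90 \cdot 3 = 270$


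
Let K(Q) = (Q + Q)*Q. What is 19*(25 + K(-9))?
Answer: 3553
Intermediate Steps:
K(Q) = 2*Q**2 (K(Q) = (2*Q)*Q = 2*Q**2)
19*(25 + K(-9)) = 19*(25 + 2*(-9)**2) = 19*(25 + 2*81) = 19*(25 + 162) = 19*187 = 3553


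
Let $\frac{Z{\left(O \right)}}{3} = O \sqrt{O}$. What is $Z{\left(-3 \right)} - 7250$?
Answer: $-7250 - 9 i \sqrt{3} \approx -7250.0 - 15.588 i$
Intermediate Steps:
$Z{\left(O \right)} = 3 O^{\frac{3}{2}}$ ($Z{\left(O \right)} = 3 O \sqrt{O} = 3 O^{\frac{3}{2}}$)
$Z{\left(-3 \right)} - 7250 = 3 \left(-3\right)^{\frac{3}{2}} - 7250 = 3 \left(- 3 i \sqrt{3}\right) - 7250 = - 9 i \sqrt{3} - 7250 = -7250 - 9 i \sqrt{3}$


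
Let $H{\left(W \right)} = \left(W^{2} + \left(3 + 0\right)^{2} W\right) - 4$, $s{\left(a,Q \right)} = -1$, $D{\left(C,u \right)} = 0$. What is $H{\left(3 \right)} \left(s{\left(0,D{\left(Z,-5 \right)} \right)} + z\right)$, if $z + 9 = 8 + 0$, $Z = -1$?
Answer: $-64$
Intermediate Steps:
$z = -1$ ($z = -9 + \left(8 + 0\right) = -9 + 8 = -1$)
$H{\left(W \right)} = -4 + W^{2} + 9 W$ ($H{\left(W \right)} = \left(W^{2} + 3^{2} W\right) - 4 = \left(W^{2} + 9 W\right) - 4 = -4 + W^{2} + 9 W$)
$H{\left(3 \right)} \left(s{\left(0,D{\left(Z,-5 \right)} \right)} + z\right) = \left(-4 + 3^{2} + 9 \cdot 3\right) \left(-1 - 1\right) = \left(-4 + 9 + 27\right) \left(-2\right) = 32 \left(-2\right) = -64$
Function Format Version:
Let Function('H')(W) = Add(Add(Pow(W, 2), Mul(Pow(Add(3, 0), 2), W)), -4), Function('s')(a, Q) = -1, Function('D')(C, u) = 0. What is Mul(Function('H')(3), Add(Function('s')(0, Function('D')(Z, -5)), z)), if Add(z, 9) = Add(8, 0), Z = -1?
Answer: -64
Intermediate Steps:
z = -1 (z = Add(-9, Add(8, 0)) = Add(-9, 8) = -1)
Function('H')(W) = Add(-4, Pow(W, 2), Mul(9, W)) (Function('H')(W) = Add(Add(Pow(W, 2), Mul(Pow(3, 2), W)), -4) = Add(Add(Pow(W, 2), Mul(9, W)), -4) = Add(-4, Pow(W, 2), Mul(9, W)))
Mul(Function('H')(3), Add(Function('s')(0, Function('D')(Z, -5)), z)) = Mul(Add(-4, Pow(3, 2), Mul(9, 3)), Add(-1, -1)) = Mul(Add(-4, 9, 27), -2) = Mul(32, -2) = -64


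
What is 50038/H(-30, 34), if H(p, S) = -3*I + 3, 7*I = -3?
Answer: 175133/15 ≈ 11676.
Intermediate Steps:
I = -3/7 (I = (1/7)*(-3) = -3/7 ≈ -0.42857)
H(p, S) = 30/7 (H(p, S) = -3*(-3/7) + 3 = 9/7 + 3 = 30/7)
50038/H(-30, 34) = 50038/(30/7) = 50038*(7/30) = 175133/15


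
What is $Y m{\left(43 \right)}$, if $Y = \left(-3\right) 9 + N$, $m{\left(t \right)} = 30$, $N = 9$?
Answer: $-540$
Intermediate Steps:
$Y = -18$ ($Y = \left(-3\right) 9 + 9 = -27 + 9 = -18$)
$Y m{\left(43 \right)} = \left(-18\right) 30 = -540$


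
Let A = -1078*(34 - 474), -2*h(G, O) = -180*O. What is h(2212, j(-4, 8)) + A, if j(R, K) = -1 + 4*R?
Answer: 472790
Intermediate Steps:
h(G, O) = 90*O (h(G, O) = -(-90)*O = 90*O)
A = 474320 (A = -1078*(-440) = 474320)
h(2212, j(-4, 8)) + A = 90*(-1 + 4*(-4)) + 474320 = 90*(-1 - 16) + 474320 = 90*(-17) + 474320 = -1530 + 474320 = 472790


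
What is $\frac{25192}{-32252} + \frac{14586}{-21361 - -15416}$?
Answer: $- \frac{155048528}{47934535} \approx -3.2346$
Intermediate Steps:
$\frac{25192}{-32252} + \frac{14586}{-21361 - -15416} = 25192 \left(- \frac{1}{32252}\right) + \frac{14586}{-21361 + 15416} = - \frac{6298}{8063} + \frac{14586}{-5945} = - \frac{6298}{8063} + 14586 \left(- \frac{1}{5945}\right) = - \frac{6298}{8063} - \frac{14586}{5945} = - \frac{155048528}{47934535}$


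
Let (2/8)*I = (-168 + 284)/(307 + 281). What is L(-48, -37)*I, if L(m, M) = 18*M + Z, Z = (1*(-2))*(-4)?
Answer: -10904/21 ≈ -519.24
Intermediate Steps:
Z = 8 (Z = -2*(-4) = 8)
L(m, M) = 8 + 18*M (L(m, M) = 18*M + 8 = 8 + 18*M)
I = 116/147 (I = 4*((-168 + 284)/(307 + 281)) = 4*(116/588) = 4*(116*(1/588)) = 4*(29/147) = 116/147 ≈ 0.78912)
L(-48, -37)*I = (8 + 18*(-37))*(116/147) = (8 - 666)*(116/147) = -658*116/147 = -10904/21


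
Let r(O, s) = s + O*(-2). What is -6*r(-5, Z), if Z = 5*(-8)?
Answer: 180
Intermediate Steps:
Z = -40
r(O, s) = s - 2*O
-6*r(-5, Z) = -6*(-40 - 2*(-5)) = -6*(-40 + 10) = -6*(-30) = 180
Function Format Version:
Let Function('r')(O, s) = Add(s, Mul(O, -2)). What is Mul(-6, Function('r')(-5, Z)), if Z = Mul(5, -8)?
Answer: 180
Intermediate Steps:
Z = -40
Function('r')(O, s) = Add(s, Mul(-2, O))
Mul(-6, Function('r')(-5, Z)) = Mul(-6, Add(-40, Mul(-2, -5))) = Mul(-6, Add(-40, 10)) = Mul(-6, -30) = 180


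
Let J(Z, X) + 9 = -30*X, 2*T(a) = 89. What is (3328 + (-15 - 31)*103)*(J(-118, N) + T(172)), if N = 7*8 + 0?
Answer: 2318745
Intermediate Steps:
T(a) = 89/2 (T(a) = (½)*89 = 89/2)
N = 56 (N = 56 + 0 = 56)
J(Z, X) = -9 - 30*X
(3328 + (-15 - 31)*103)*(J(-118, N) + T(172)) = (3328 + (-15 - 31)*103)*((-9 - 30*56) + 89/2) = (3328 - 46*103)*((-9 - 1680) + 89/2) = (3328 - 4738)*(-1689 + 89/2) = -1410*(-3289/2) = 2318745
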